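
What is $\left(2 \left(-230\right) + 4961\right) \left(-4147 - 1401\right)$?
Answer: $-24971548$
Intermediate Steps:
$\left(2 \left(-230\right) + 4961\right) \left(-4147 - 1401\right) = \left(-460 + 4961\right) \left(-5548\right) = 4501 \left(-5548\right) = -24971548$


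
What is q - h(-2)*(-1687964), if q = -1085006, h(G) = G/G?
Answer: 602958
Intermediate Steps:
h(G) = 1
q - h(-2)*(-1687964) = -1085006 - (-1687964) = -1085006 - 1*(-1687964) = -1085006 + 1687964 = 602958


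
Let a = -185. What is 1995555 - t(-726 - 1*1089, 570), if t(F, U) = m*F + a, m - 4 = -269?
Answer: 1514765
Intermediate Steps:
m = -265 (m = 4 - 269 = -265)
t(F, U) = -185 - 265*F (t(F, U) = -265*F - 185 = -185 - 265*F)
1995555 - t(-726 - 1*1089, 570) = 1995555 - (-185 - 265*(-726 - 1*1089)) = 1995555 - (-185 - 265*(-726 - 1089)) = 1995555 - (-185 - 265*(-1815)) = 1995555 - (-185 + 480975) = 1995555 - 1*480790 = 1995555 - 480790 = 1514765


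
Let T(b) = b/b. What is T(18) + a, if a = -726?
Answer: -725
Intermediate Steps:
T(b) = 1
T(18) + a = 1 - 726 = -725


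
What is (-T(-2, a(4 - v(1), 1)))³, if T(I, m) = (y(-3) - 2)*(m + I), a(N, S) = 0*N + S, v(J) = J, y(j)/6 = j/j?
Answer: 64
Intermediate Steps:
y(j) = 6 (y(j) = 6*(j/j) = 6*1 = 6)
a(N, S) = S (a(N, S) = 0 + S = S)
T(I, m) = 4*I + 4*m (T(I, m) = (6 - 2)*(m + I) = 4*(I + m) = 4*I + 4*m)
(-T(-2, a(4 - v(1), 1)))³ = (-(4*(-2) + 4*1))³ = (-(-8 + 4))³ = (-1*(-4))³ = 4³ = 64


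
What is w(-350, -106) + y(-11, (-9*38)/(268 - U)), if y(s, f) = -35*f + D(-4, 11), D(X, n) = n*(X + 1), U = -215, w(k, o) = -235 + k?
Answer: -13644/23 ≈ -593.22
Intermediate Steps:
D(X, n) = n*(1 + X)
y(s, f) = -33 - 35*f (y(s, f) = -35*f + 11*(1 - 4) = -35*f + 11*(-3) = -35*f - 33 = -33 - 35*f)
w(-350, -106) + y(-11, (-9*38)/(268 - U)) = (-235 - 350) + (-33 - 35*(-9*38)/(268 - 1*(-215))) = -585 + (-33 - (-11970)/(268 + 215)) = -585 + (-33 - (-11970)/483) = -585 + (-33 - 35*(-114/161)) = -585 + (-33 + 570/23) = -585 - 189/23 = -13644/23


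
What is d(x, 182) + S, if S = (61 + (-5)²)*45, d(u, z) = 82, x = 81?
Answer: 3952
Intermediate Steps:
S = 3870 (S = (61 + 25)*45 = 86*45 = 3870)
d(x, 182) + S = 82 + 3870 = 3952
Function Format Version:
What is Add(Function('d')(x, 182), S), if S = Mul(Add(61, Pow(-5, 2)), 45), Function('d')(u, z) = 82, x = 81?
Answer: 3952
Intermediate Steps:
S = 3870 (S = Mul(Add(61, 25), 45) = Mul(86, 45) = 3870)
Add(Function('d')(x, 182), S) = Add(82, 3870) = 3952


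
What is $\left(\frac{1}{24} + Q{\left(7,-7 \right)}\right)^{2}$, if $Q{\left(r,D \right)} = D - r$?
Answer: $\frac{112225}{576} \approx 194.83$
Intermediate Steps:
$\left(\frac{1}{24} + Q{\left(7,-7 \right)}\right)^{2} = \left(\frac{1}{24} - 14\right)^{2} = \left(- \frac{335}{24}\right)^{2} = \frac{112225}{576}$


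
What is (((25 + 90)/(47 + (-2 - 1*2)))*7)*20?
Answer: 16100/43 ≈ 374.42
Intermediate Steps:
(((25 + 90)/(47 + (-2 - 1*2)))*7)*20 = ((115/(47 + (-2 - 2)))*7)*20 = ((115/(47 - 4))*7)*20 = ((115/43)*7)*20 = (805/43)*20 = 16100/43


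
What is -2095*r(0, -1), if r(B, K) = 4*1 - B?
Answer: -8380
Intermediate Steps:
r(B, K) = 4 - B
-2095*r(0, -1) = -2095*(4 - 1*0) = -2095*(4 + 0) = -2095*4 = -8380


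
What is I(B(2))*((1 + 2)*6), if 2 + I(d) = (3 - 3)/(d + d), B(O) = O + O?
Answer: -36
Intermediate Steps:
B(O) = 2*O
I(d) = -2 (I(d) = -2 + (3 - 3)/(d + d) = -2 + 0/((2*d)) = -2 + 0*(1/(2*d)) = -2 + 0 = -2)
I(B(2))*((1 + 2)*6) = -2*(1 + 2)*6 = -6*6 = -2*18 = -36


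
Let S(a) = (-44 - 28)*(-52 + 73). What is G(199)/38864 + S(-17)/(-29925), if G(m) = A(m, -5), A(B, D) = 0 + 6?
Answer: 467793/9230200 ≈ 0.050681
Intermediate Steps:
A(B, D) = 6
G(m) = 6
S(a) = -1512 (S(a) = -72*21 = -1512)
G(199)/38864 + S(-17)/(-29925) = 6/38864 - 1512/(-29925) = 6*(1/38864) - 1512*(-1/29925) = 3/19432 + 24/475 = 467793/9230200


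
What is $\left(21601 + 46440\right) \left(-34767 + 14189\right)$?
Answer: $-1400147698$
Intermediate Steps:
$\left(21601 + 46440\right) \left(-34767 + 14189\right) = 68041 \left(-20578\right) = -1400147698$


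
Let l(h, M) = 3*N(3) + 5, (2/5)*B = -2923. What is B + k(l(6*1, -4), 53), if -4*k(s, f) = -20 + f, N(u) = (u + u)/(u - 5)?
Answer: -29263/4 ≈ -7315.8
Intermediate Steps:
B = -14615/2 (B = (5/2)*(-2923) = -14615/2 ≈ -7307.5)
N(u) = 2*u/(-5 + u) (N(u) = (2*u)/(-5 + u) = 2*u/(-5 + u))
l(h, M) = -4 (l(h, M) = 3*(2*3/(-5 + 3)) + 5 = 3*(2*3/(-2)) + 5 = 3*(2*3*(-½)) + 5 = 3*(-3) + 5 = -9 + 5 = -4)
k(s, f) = 5 - f/4 (k(s, f) = -(-20 + f)/4 = 5 - f/4)
B + k(l(6*1, -4), 53) = -14615/2 + (5 - ¼*53) = -14615/2 + (5 - 53/4) = -14615/2 - 33/4 = -29263/4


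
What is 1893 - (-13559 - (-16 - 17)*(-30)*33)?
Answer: 48122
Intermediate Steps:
1893 - (-13559 - (-16 - 17)*(-30)*33) = 1893 - (-13559 - (-33*(-30))*33) = 1893 - (-13559 - 990*33) = 1893 - (-13559 - 1*32670) = 1893 - (-13559 - 32670) = 1893 - 1*(-46229) = 1893 + 46229 = 48122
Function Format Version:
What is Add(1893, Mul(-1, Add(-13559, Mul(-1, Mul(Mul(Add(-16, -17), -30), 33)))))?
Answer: 48122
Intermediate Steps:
Add(1893, Mul(-1, Add(-13559, Mul(-1, Mul(Mul(Add(-16, -17), -30), 33))))) = Add(1893, Mul(-1, Add(-13559, Mul(-1, Mul(Mul(-33, -30), 33))))) = Add(1893, Mul(-1, Add(-13559, Mul(-1, Mul(990, 33))))) = Add(1893, Mul(-1, Add(-13559, Mul(-1, 32670)))) = Add(1893, Mul(-1, Add(-13559, -32670))) = Add(1893, Mul(-1, -46229)) = Add(1893, 46229) = 48122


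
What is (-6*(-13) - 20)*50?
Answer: 2900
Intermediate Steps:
(-6*(-13) - 20)*50 = (78 - 20)*50 = 58*50 = 2900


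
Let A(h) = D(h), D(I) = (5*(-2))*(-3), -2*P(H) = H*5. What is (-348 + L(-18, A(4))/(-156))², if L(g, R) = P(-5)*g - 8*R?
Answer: 321879481/2704 ≈ 1.1904e+5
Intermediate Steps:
P(H) = -5*H/2 (P(H) = -H*5/2 = -5*H/2)
D(I) = 30 (D(I) = -10*(-3) = 30)
A(h) = 30
L(g, R) = -8*R + 25*g/2 (L(g, R) = (-5/2*(-5))*g - 8*R = 25*g/2 - 8*R = -8*R + 25*g/2)
(-348 + L(-18, A(4))/(-156))² = (-348 + (-8*30 + (25/2)*(-18))/(-156))² = (-348 + (-240 - 225)*(-1/156))² = (-348 - 465*(-1/156))² = (-348 + 155/52)² = (-17941/52)² = 321879481/2704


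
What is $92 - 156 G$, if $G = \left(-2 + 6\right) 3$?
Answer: $-1780$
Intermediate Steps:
$G = 12$ ($G = 4 \cdot 3 = 12$)
$92 - 156 G = 92 - 1872 = -1780$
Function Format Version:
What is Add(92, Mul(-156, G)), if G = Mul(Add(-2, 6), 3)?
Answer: -1780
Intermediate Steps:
G = 12 (G = Mul(4, 3) = 12)
Add(92, Mul(-156, G)) = Add(92, Mul(-156, 12)) = Add(92, -1872) = -1780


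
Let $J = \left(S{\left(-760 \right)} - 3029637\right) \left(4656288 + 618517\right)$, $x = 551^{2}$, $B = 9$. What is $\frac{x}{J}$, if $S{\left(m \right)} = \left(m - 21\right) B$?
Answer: $- \frac{303601}{16017821000130} \approx -1.8954 \cdot 10^{-8}$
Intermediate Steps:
$S{\left(m \right)} = -189 + 9 m$ ($S{\left(m \right)} = \left(m - 21\right) 9 = \left(-21 + m\right) 9 = -189 + 9 m$)
$x = 303601$
$J = -16017821000130$ ($J = \left(\left(-189 + 9 \left(-760\right)\right) - 3029637\right) \left(4656288 + 618517\right) = \left(\left(-189 - 6840\right) - 3029637\right) 5274805 = \left(-7029 - 3029637\right) 5274805 = \left(-3036666\right) 5274805 = -16017821000130$)
$\frac{x}{J} = \frac{303601}{-16017821000130} = 303601 \left(- \frac{1}{16017821000130}\right) = - \frac{303601}{16017821000130}$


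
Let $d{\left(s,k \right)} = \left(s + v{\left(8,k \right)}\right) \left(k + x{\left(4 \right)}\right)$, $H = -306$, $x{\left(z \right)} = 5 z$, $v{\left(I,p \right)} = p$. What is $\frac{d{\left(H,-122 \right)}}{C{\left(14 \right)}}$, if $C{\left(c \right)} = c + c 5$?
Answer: $\frac{3638}{7} \approx 519.71$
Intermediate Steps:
$C{\left(c \right)} = 6 c$ ($C{\left(c \right)} = c + 5 c = 6 c$)
$d{\left(s,k \right)} = \left(20 + k\right) \left(k + s\right)$ ($d{\left(s,k \right)} = \left(s + k\right) \left(k + 5 \cdot 4\right) = \left(k + s\right) \left(k + 20\right) = \left(k + s\right) \left(20 + k\right) = \left(20 + k\right) \left(k + s\right)$)
$\frac{d{\left(H,-122 \right)}}{C{\left(14 \right)}} = \frac{\left(-122\right)^{2} + 20 \left(-122\right) + 20 \left(-306\right) - -37332}{6 \cdot 14} = \frac{14884 - 2440 - 6120 + 37332}{84} = 43656 \cdot \frac{1}{84} = \frac{3638}{7}$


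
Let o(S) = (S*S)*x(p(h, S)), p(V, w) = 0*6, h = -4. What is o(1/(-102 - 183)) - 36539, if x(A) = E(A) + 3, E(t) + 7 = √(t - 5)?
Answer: -2967880279/81225 + I*√5/81225 ≈ -36539.0 + 2.7529e-5*I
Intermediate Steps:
p(V, w) = 0
E(t) = -7 + √(-5 + t) (E(t) = -7 + √(t - 5) = -7 + √(-5 + t))
x(A) = -4 + √(-5 + A) (x(A) = (-7 + √(-5 + A)) + 3 = -4 + √(-5 + A))
o(S) = S²*(-4 + I*√5) (o(S) = (S*S)*(-4 + √(-5 + 0)) = S²*(-4 + √(-5)) = S²*(-4 + I*√5))
o(1/(-102 - 183)) - 36539 = (1/(-102 - 183))²*(-4 + I*√5) - 36539 = (1/(-285))²*(-4 + I*√5) - 36539 = (-1/285)²*(-4 + I*√5) - 36539 = (-4 + I*√5)/81225 - 36539 = (-4/81225 + I*√5/81225) - 36539 = -2967880279/81225 + I*√5/81225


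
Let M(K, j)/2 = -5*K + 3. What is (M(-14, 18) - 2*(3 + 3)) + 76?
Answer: 210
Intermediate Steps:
M(K, j) = 6 - 10*K (M(K, j) = 2*(-5*K + 3) = 2*(3 - 5*K) = 6 - 10*K)
(M(-14, 18) - 2*(3 + 3)) + 76 = ((6 - 10*(-14)) - 2*(3 + 3)) + 76 = ((6 + 140) - 2*6) + 76 = (146 - 12) + 76 = 134 + 76 = 210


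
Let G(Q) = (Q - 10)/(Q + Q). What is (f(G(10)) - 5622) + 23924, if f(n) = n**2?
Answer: 18302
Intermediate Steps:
G(Q) = (-10 + Q)/(2*Q) (G(Q) = (-10 + Q)/((2*Q)) = (-10 + Q)*(1/(2*Q)) = (-10 + Q)/(2*Q))
(f(G(10)) - 5622) + 23924 = (((1/2)*(-10 + 10)/10)**2 - 5622) + 23924 = (((1/2)*(1/10)*0)**2 - 5622) + 23924 = (0**2 - 5622) + 23924 = (0 - 5622) + 23924 = -5622 + 23924 = 18302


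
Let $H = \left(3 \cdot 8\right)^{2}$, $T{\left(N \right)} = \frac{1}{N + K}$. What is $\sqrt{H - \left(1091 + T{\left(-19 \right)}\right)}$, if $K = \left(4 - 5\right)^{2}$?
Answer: $\frac{i \sqrt{18538}}{6} \approx 22.692 i$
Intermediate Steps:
$K = 1$ ($K = \left(-1\right)^{2} = 1$)
$T{\left(N \right)} = \frac{1}{1 + N}$ ($T{\left(N \right)} = \frac{1}{N + 1} = \frac{1}{1 + N}$)
$H = 576$ ($H = 24^{2} = 576$)
$\sqrt{H - \left(1091 + T{\left(-19 \right)}\right)} = \sqrt{576 - \left(1091 + \frac{1}{1 - 19}\right)} = \sqrt{576 + \left(\left(731 - \frac{1}{-18}\right) - 1822\right)} = \sqrt{576 + \left(\left(731 - - \frac{1}{18}\right) - 1822\right)} = \sqrt{576 + \left(\left(731 + \frac{1}{18}\right) - 1822\right)} = \sqrt{576 + \left(\frac{13159}{18} - 1822\right)} = \sqrt{576 - \frac{19637}{18}} = \sqrt{- \frac{9269}{18}} = \frac{i \sqrt{18538}}{6}$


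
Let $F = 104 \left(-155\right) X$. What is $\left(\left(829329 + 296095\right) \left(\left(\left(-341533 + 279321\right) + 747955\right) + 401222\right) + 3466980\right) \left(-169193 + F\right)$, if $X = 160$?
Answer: $-3362109061091020020$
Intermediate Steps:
$F = -2579200$ ($F = 104 \left(-155\right) 160 = \left(-16120\right) 160 = -2579200$)
$\left(\left(829329 + 296095\right) \left(\left(\left(-341533 + 279321\right) + 747955\right) + 401222\right) + 3466980\right) \left(-169193 + F\right) = \left(\left(829329 + 296095\right) \left(\left(\left(-341533 + 279321\right) + 747955\right) + 401222\right) + 3466980\right) \left(-169193 - 2579200\right) = \left(1125424 \left(\left(-62212 + 747955\right) + 401222\right) + 3466980\right) \left(-2748393\right) = \left(1125424 \left(685743 + 401222\right) + 3466980\right) \left(-2748393\right) = \left(1125424 \cdot 1086965 + 3466980\right) \left(-2748393\right) = \left(1223296498160 + 3466980\right) \left(-2748393\right) = 1223299965140 \left(-2748393\right) = -3362109061091020020$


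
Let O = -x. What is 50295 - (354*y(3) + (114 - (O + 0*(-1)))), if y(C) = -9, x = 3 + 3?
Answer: 53361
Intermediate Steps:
x = 6
O = -6 (O = -1*6 = -6)
50295 - (354*y(3) + (114 - (O + 0*(-1)))) = 50295 - (354*(-9) + (114 - (-6 + 0*(-1)))) = 50295 - (-3186 + (114 - (-6 + 0))) = 50295 - (-3186 + (114 - 1*(-6))) = 50295 - (-3186 + (114 + 6)) = 50295 - (-3186 + 120) = 50295 - 1*(-3066) = 50295 + 3066 = 53361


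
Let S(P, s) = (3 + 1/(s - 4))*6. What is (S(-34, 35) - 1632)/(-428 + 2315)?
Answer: -16676/19499 ≈ -0.85522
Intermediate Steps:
S(P, s) = 18 + 6/(-4 + s) (S(P, s) = (3 + 1/(-4 + s))*6 = 18 + 6/(-4 + s))
(S(-34, 35) - 1632)/(-428 + 2315) = (6*(-11 + 3*35)/(-4 + 35) - 1632)/(-428 + 2315) = (6*(-11 + 105)/31 - 1632)/1887 = (6*(1/31)*94 - 1632)*(1/1887) = (564/31 - 1632)*(1/1887) = -50028/31*1/1887 = -16676/19499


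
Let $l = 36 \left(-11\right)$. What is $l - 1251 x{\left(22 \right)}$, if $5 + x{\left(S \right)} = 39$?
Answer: $-42930$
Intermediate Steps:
$x{\left(S \right)} = 34$ ($x{\left(S \right)} = -5 + 39 = 34$)
$l = -396$
$l - 1251 x{\left(22 \right)} = -396 - 42534 = -42930$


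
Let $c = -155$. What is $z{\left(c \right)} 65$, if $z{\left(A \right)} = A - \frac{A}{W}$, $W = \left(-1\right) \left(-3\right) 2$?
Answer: $- \frac{50375}{6} \approx -8395.8$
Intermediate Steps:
$W = 6$ ($W = 3 \cdot 2 = 6$)
$z{\left(A \right)} = \frac{5 A}{6}$ ($z{\left(A \right)} = A - \frac{A}{6} = \frac{5 A}{6}$)
$z{\left(c \right)} 65 = \frac{5}{6} \left(-155\right) 65 = \left(- \frac{775}{6}\right) 65 = - \frac{50375}{6}$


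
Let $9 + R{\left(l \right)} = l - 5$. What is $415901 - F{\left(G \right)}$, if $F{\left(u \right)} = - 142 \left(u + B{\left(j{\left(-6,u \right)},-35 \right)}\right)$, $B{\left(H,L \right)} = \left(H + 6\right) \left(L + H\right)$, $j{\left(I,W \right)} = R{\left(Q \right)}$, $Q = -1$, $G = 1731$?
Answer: $725603$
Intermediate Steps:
$R{\left(l \right)} = -14 + l$ ($R{\left(l \right)} = -9 + \left(l - 5\right) = -9 + \left(-5 + l\right) = -14 + l$)
$j{\left(I,W \right)} = -15$ ($j{\left(I,W \right)} = -14 - 1 = -15$)
$B{\left(H,L \right)} = \left(6 + H\right) \left(H + L\right)$
$F{\left(u \right)} = -63900 - 142 u$ ($F{\left(u \right)} = - 142 \left(u + \left(\left(-15\right)^{2} + 6 \left(-15\right) + 6 \left(-35\right) - -525\right)\right) = - 142 \left(u + \left(225 - 90 - 210 + 525\right)\right) = - 142 \left(u + 450\right) = - 142 \left(450 + u\right) = -63900 - 142 u$)
$415901 - F{\left(G \right)} = 415901 - \left(-63900 - 245802\right) = 415901 - -309702 = 415901 + 309702 = 725603$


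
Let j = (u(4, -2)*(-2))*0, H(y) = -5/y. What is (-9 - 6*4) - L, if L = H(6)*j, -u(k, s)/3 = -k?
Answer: -33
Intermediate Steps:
u(k, s) = 3*k (u(k, s) = -(-3)*k = 3*k)
j = 0 (j = ((3*4)*(-2))*0 = (12*(-2))*0 = -24*0 = 0)
L = 0 (L = -5/6*0 = -5*⅙*0 = -⅚*0 = 0)
(-9 - 6*4) - L = (-9 - 6*4) - 1*0 = (-9 - 24) + 0 = -33 + 0 = -33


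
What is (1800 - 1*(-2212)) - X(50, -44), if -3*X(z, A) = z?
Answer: 12086/3 ≈ 4028.7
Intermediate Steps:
X(z, A) = -z/3
(1800 - 1*(-2212)) - X(50, -44) = (1800 - 1*(-2212)) - (-1)*50/3 = (1800 + 2212) - 1*(-50/3) = 4012 + 50/3 = 12086/3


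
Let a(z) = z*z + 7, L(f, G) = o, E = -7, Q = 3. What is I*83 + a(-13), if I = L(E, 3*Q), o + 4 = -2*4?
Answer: -820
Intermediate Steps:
o = -12 (o = -4 - 2*4 = -4 - 8 = -12)
L(f, G) = -12
I = -12
a(z) = 7 + z**2 (a(z) = z**2 + 7 = 7 + z**2)
I*83 + a(-13) = -12*83 + (7 + (-13)**2) = -996 + (7 + 169) = -996 + 176 = -820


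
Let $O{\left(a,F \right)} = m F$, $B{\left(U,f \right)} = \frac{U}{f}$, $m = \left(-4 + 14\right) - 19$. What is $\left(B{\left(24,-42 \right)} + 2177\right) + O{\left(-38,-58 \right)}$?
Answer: $\frac{18889}{7} \approx 2698.4$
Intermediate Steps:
$m = -9$ ($m = 10 - 19 = -9$)
$O{\left(a,F \right)} = - 9 F$
$\left(B{\left(24,-42 \right)} + 2177\right) + O{\left(-38,-58 \right)} = \left(\frac{24}{-42} + 2177\right) - -522 = \left(24 \left(- \frac{1}{42}\right) + 2177\right) + 522 = \left(- \frac{4}{7} + 2177\right) + 522 = \frac{15235}{7} + 522 = \frac{18889}{7}$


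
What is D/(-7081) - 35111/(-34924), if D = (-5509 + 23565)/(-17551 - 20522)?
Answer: 255848042651/254468452476 ≈ 1.0054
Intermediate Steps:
D = -488/1029 (D = 18056/(-38073) = 18056*(-1/38073) = -488/1029 ≈ -0.47425)
D/(-7081) - 35111/(-34924) = -488/1029/(-7081) - 35111/(-34924) = -488/1029*(-1/7081) - 35111*(-1/34924) = 488/7286349 + 35111/34924 = 255848042651/254468452476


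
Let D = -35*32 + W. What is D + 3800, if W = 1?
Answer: 2681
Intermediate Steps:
D = -1119 (D = -35*32 + 1 = -1120 + 1 = -1119)
D + 3800 = -1119 + 3800 = 2681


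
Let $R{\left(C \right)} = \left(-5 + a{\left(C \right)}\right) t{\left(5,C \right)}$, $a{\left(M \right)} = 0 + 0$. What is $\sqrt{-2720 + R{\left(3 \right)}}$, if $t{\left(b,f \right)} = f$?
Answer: $i \sqrt{2735} \approx 52.297 i$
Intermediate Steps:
$a{\left(M \right)} = 0$
$R{\left(C \right)} = - 5 C$ ($R{\left(C \right)} = \left(-5 + 0\right) C = - 5 C$)
$\sqrt{-2720 + R{\left(3 \right)}} = \sqrt{-2720 - 15} = \sqrt{-2735} = i \sqrt{2735}$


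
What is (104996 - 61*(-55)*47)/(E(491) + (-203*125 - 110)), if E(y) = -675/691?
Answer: -181512571/17610810 ≈ -10.307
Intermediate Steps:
E(y) = -675/691 (E(y) = -675*1/691 = -675/691)
(104996 - 61*(-55)*47)/(E(491) + (-203*125 - 110)) = (104996 - 61*(-55)*47)/(-675/691 + (-203*125 - 110)) = (104996 + 3355*47)/(-675/691 + (-25375 - 110)) = (104996 + 157685)/(-675/691 - 25485) = 262681/(-17610810/691) = 262681*(-691/17610810) = -181512571/17610810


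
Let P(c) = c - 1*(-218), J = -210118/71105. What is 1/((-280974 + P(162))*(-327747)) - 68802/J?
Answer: 224951199497294079449/9661629247051362 ≈ 23283.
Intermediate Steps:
J = -210118/71105 (J = -210118*1/71105 = -210118/71105 ≈ -2.9550)
P(c) = 218 + c (P(c) = c + 218 = 218 + c)
1/((-280974 + P(162))*(-327747)) - 68802/J = 1/((-280974 + (218 + 162))*(-327747)) - 68802/(-210118/71105) = -1/327747/(-280974 + 380) - 68802*(-71105/210118) = -1/327747/(-280594) + 2446083105/105059 = -1/280594*(-1/327747) + 2446083105/105059 = 1/91963841718 + 2446083105/105059 = 224951199497294079449/9661629247051362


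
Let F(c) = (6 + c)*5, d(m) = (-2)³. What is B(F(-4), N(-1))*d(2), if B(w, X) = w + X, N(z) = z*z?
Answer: -88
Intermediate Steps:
d(m) = -8
N(z) = z²
F(c) = 30 + 5*c
B(w, X) = X + w
B(F(-4), N(-1))*d(2) = ((-1)² + (30 + 5*(-4)))*(-8) = (1 + (30 - 20))*(-8) = (1 + 10)*(-8) = 11*(-8) = -88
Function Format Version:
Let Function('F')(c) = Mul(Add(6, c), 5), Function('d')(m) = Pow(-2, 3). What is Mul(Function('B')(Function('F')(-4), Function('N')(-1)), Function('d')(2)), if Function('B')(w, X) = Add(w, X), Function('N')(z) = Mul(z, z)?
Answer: -88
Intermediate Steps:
Function('d')(m) = -8
Function('N')(z) = Pow(z, 2)
Function('F')(c) = Add(30, Mul(5, c))
Function('B')(w, X) = Add(X, w)
Mul(Function('B')(Function('F')(-4), Function('N')(-1)), Function('d')(2)) = Mul(Add(Pow(-1, 2), Add(30, Mul(5, -4))), -8) = Mul(Add(1, Add(30, -20)), -8) = Mul(Add(1, 10), -8) = Mul(11, -8) = -88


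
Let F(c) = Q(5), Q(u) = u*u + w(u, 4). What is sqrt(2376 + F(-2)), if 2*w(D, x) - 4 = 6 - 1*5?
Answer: sqrt(9614)/2 ≈ 49.026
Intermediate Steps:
w(D, x) = 5/2 (w(D, x) = 2 + (6 - 1*5)/2 = 2 + (6 - 5)/2 = 2 + (1/2)*1 = 2 + 1/2 = 5/2)
Q(u) = 5/2 + u**2 (Q(u) = u*u + 5/2 = u**2 + 5/2 = 5/2 + u**2)
F(c) = 55/2 (F(c) = 5/2 + 5**2 = 5/2 + 25 = 55/2)
sqrt(2376 + F(-2)) = sqrt(2376 + 55/2) = sqrt(4807/2) = sqrt(9614)/2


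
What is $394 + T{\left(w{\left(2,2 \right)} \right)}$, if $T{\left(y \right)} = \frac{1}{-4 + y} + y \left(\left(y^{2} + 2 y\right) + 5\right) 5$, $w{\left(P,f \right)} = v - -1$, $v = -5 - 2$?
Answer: $- \frac{4761}{10} \approx -476.1$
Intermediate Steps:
$v = -7$
$w{\left(P,f \right)} = -6$ ($w{\left(P,f \right)} = -7 - -1 = -7 + 1 = -6$)
$T{\left(y \right)} = \frac{1}{-4 + y} + 5 y \left(5 + y^{2} + 2 y\right)$ ($T{\left(y \right)} = \frac{1}{-4 + y} + y \left(5 + y^{2} + 2 y\right) 5 = \frac{1}{-4 + y} + 5 y \left(5 + y^{2} + 2 y\right)$)
$394 + T{\left(w{\left(2,2 \right)} \right)} = 394 + \frac{1 - -600 - 15 \left(-6\right)^{2} - 10 \left(-6\right)^{3} + 5 \left(-6\right)^{4}}{-4 - 6} = 394 + \frac{1 + 600 - 540 - -2160 + 5 \cdot 1296}{-10} = 394 - \frac{1 + 600 - 540 + 2160 + 6480}{10} = 394 - \frac{8701}{10} = - \frac{4761}{10}$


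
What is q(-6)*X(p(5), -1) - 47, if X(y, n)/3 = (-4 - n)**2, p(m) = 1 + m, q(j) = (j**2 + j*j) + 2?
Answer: 1951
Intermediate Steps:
q(j) = 2 + 2*j**2 (q(j) = (j**2 + j**2) + 2 = 2*j**2 + 2 = 2 + 2*j**2)
X(y, n) = 3*(-4 - n)**2
q(-6)*X(p(5), -1) - 47 = (2 + 2*(-6)**2)*(3*(4 - 1)**2) - 47 = (2 + 2*36)*(3*3**2) - 47 = (2 + 72)*(3*9) - 47 = 74*27 - 47 = 1998 - 47 = 1951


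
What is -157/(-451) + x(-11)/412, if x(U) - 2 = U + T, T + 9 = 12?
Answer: 30989/92906 ≈ 0.33355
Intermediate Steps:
T = 3 (T = -9 + 12 = 3)
x(U) = 5 + U (x(U) = 2 + (U + 3) = 2 + (3 + U) = 5 + U)
-157/(-451) + x(-11)/412 = -157/(-451) + (5 - 11)/412 = -157*(-1/451) - 6*1/412 = 157/451 - 3/206 = 30989/92906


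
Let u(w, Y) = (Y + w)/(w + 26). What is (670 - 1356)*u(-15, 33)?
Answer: -12348/11 ≈ -1122.5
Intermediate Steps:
u(w, Y) = (Y + w)/(26 + w)
(670 - 1356)*u(-15, 33) = (670 - 1356)*((33 - 15)/(26 - 15)) = -686*18/11 = -12348/11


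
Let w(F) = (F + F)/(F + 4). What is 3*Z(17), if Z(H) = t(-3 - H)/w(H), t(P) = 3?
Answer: 189/34 ≈ 5.5588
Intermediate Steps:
w(F) = 2*F/(4 + F) (w(F) = (2*F)/(4 + F) = 2*F/(4 + F))
Z(H) = 3*(4 + H)/(2*H) (Z(H) = 3/((2*H/(4 + H))) = 3*((4 + H)/(2*H)) = 3*(4 + H)/(2*H))
3*Z(17) = 3*(3/2 + 6/17) = 3*(63/34) = 189/34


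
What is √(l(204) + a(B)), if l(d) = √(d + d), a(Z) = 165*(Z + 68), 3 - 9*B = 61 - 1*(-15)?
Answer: √(88935 + 18*√102)/3 ≈ 99.508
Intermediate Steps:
B = -73/9 (B = ⅓ - (61 - 1*(-15))/9 = ⅓ - (61 + 15)/9 = ⅓ - ⅑*76 = ⅓ - 76/9 = -73/9 ≈ -8.1111)
a(Z) = 11220 + 165*Z (a(Z) = 165*(68 + Z) = 11220 + 165*Z)
l(d) = √2*√d (l(d) = √(2*d) = √2*√d)
√(l(204) + a(B)) = √(√2*√204 + (11220 + 165*(-73/9))) = √(√2*(2*√51) + (11220 - 4015/3)) = √(2*√102 + 29645/3) = √(29645/3 + 2*√102)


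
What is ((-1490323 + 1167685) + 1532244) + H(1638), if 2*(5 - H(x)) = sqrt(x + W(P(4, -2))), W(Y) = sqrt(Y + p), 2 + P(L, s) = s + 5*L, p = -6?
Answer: 1209611 - sqrt(1638 + sqrt(10))/2 ≈ 1.2096e+6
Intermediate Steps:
P(L, s) = -2 + s + 5*L (P(L, s) = -2 + (s + 5*L) = -2 + s + 5*L)
W(Y) = sqrt(-6 + Y) (W(Y) = sqrt(Y - 6) = sqrt(-6 + Y))
H(x) = 5 - sqrt(x + sqrt(10))/2 (H(x) = 5 - sqrt(x + sqrt(-6 + (-2 - 2 + 5*4)))/2 = 5 - sqrt(x + sqrt(-6 + (-2 - 2 + 20)))/2 = 5 - sqrt(x + sqrt(-6 + 16))/2 = 5 - sqrt(x + sqrt(10))/2)
((-1490323 + 1167685) + 1532244) + H(1638) = ((-1490323 + 1167685) + 1532244) + (5 - sqrt(1638 + sqrt(10))/2) = (-322638 + 1532244) + (5 - sqrt(1638 + sqrt(10))/2) = 1209606 + (5 - sqrt(1638 + sqrt(10))/2) = 1209611 - sqrt(1638 + sqrt(10))/2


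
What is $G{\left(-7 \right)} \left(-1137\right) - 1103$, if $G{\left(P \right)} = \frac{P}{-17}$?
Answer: $- \frac{26710}{17} \approx -1571.2$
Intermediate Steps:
$G{\left(P \right)} = - \frac{P}{17}$ ($G{\left(P \right)} = P \left(- \frac{1}{17}\right) = - \frac{P}{17}$)
$G{\left(-7 \right)} \left(-1137\right) - 1103 = \left(- \frac{1}{17}\right) \left(-7\right) \left(-1137\right) - 1103 = \frac{7}{17} \left(-1137\right) - 1103 = - \frac{7959}{17} - 1103 = - \frac{26710}{17}$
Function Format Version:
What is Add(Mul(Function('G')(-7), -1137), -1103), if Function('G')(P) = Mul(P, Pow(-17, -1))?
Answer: Rational(-26710, 17) ≈ -1571.2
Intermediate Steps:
Function('G')(P) = Mul(Rational(-1, 17), P) (Function('G')(P) = Mul(P, Rational(-1, 17)) = Mul(Rational(-1, 17), P))
Add(Mul(Function('G')(-7), -1137), -1103) = Add(Mul(Mul(Rational(-1, 17), -7), -1137), -1103) = Add(Mul(Rational(7, 17), -1137), -1103) = Add(Rational(-7959, 17), -1103) = Rational(-26710, 17)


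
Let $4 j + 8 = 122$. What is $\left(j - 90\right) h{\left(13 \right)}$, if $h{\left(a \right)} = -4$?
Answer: $246$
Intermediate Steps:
$j = \frac{57}{2}$ ($j = -2 + \frac{1}{4} \cdot 122 = -2 + \frac{61}{2} = \frac{57}{2} \approx 28.5$)
$\left(j - 90\right) h{\left(13 \right)} = \left(\frac{57}{2} - 90\right) \left(-4\right) = \left(- \frac{123}{2}\right) \left(-4\right) = 246$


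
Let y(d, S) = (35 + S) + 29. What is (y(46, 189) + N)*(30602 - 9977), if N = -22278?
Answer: -454265625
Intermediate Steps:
y(d, S) = 64 + S
(y(46, 189) + N)*(30602 - 9977) = ((64 + 189) - 22278)*(30602 - 9977) = (253 - 22278)*20625 = -22025*20625 = -454265625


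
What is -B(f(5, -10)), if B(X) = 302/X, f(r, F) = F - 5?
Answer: 302/15 ≈ 20.133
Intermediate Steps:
f(r, F) = -5 + F
-B(f(5, -10)) = -302/(-5 - 10) = -302/(-15) = -302*(-1)/15 = -1*(-302/15) = 302/15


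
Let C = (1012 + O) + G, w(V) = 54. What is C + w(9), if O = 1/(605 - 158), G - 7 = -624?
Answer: 200704/447 ≈ 449.00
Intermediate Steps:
G = -617 (G = 7 - 624 = -617)
O = 1/447 ≈ 0.0022371
C = 176566/447 (C = (1012 + 1/447) - 617 = 452365/447 - 617 = 176566/447 ≈ 395.00)
C + w(9) = 176566/447 + 54 = 200704/447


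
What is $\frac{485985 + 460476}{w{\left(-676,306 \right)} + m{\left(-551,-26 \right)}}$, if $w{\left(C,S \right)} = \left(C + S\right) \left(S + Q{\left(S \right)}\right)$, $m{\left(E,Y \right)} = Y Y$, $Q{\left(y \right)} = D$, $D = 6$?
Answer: $- \frac{946461}{114764} \approx -8.247$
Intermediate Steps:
$Q{\left(y \right)} = 6$
$m{\left(E,Y \right)} = Y^{2}$
$w{\left(C,S \right)} = \left(6 + S\right) \left(C + S\right)$ ($w{\left(C,S \right)} = \left(C + S\right) \left(S + 6\right) = \left(C + S\right) \left(6 + S\right) = \left(6 + S\right) \left(C + S\right)$)
$\frac{485985 + 460476}{w{\left(-676,306 \right)} + m{\left(-551,-26 \right)}} = \frac{485985 + 460476}{\left(306^{2} + 6 \left(-676\right) + 6 \cdot 306 - 206856\right) + \left(-26\right)^{2}} = \frac{946461}{\left(93636 - 4056 + 1836 - 206856\right) + 676} = \frac{946461}{-115440 + 676} = \frac{946461}{-114764} = 946461 \left(- \frac{1}{114764}\right) = - \frac{946461}{114764}$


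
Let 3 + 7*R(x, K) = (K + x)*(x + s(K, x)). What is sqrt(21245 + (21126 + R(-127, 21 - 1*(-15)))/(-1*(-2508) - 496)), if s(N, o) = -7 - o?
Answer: sqrt(263514365254)/3521 ≈ 145.79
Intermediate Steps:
R(x, K) = -3/7 - K - x (R(x, K) = -3/7 + ((K + x)*(x + (-7 - x)))/7 = -3/7 + ((K + x)*(-7))/7 = -3/7 + (-7*K - 7*x)/7 = -3/7 + (-K - x) = -3/7 - K - x)
sqrt(21245 + (21126 + R(-127, 21 - 1*(-15)))/(-1*(-2508) - 496)) = sqrt(21245 + (21126 + (-3/7 - (21 - 1*(-15)) - 1*(-127)))/(-1*(-2508) - 496)) = sqrt(21245 + (21126 + (-3/7 - (21 + 15) + 127))/(2508 - 496)) = sqrt(21245 + (21126 + (-3/7 - 1*36 + 127))/2012) = sqrt(21245 + (21126 + (-3/7 - 36 + 127))*(1/2012)) = sqrt(21245 + (21126 + 634/7)*(1/2012)) = sqrt(21245 + (148516/7)*(1/2012)) = sqrt(21245 + 37129/3521) = sqrt(74840774/3521) = sqrt(263514365254)/3521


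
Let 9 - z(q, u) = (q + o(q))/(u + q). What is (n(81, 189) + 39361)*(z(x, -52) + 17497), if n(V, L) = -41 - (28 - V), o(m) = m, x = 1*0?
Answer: 689263738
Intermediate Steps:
x = 0
n(V, L) = -69 + V (n(V, L) = -41 + (-28 + V) = -69 + V)
z(q, u) = 9 - 2*q/(q + u) (z(q, u) = 9 - (q + q)/(u + q) = 9 - 2*q/(q + u))
(n(81, 189) + 39361)*(z(x, -52) + 17497) = ((-69 + 81) + 39361)*((7*0 + 9*(-52))/(0 - 52) + 17497) = (12 + 39361)*((0 - 468)/(-52) + 17497) = 39373*(-1/52*(-468) + 17497) = 39373*(9 + 17497) = 39373*17506 = 689263738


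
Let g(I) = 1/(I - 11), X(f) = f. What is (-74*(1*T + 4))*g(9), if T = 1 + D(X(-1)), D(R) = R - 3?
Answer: 37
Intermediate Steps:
g(I) = 1/(-11 + I)
D(R) = -3 + R
T = -3 (T = 1 + (-3 - 1) = 1 - 4 = -3)
(-74*(1*T + 4))*g(9) = (-74*(1*(-3) + 4))/(-11 + 9) = -74*(-3 + 4)/(-2) = -74*1*(-1/2) = -74*(-1/2) = 37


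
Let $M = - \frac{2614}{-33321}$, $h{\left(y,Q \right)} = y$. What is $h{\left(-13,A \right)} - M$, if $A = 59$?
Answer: $- \frac{435787}{33321} \approx -13.078$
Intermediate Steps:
$M = \frac{2614}{33321}$ ($M = \left(-2614\right) \left(- \frac{1}{33321}\right) = \frac{2614}{33321} \approx 0.078449$)
$h{\left(-13,A \right)} - M = -13 - \frac{2614}{33321} = - \frac{435787}{33321}$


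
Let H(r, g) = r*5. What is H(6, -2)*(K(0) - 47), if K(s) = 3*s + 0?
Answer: -1410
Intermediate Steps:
K(s) = 3*s
H(r, g) = 5*r
H(6, -2)*(K(0) - 47) = (5*6)*(3*0 - 47) = 30*(0 - 47) = 30*(-47) = -1410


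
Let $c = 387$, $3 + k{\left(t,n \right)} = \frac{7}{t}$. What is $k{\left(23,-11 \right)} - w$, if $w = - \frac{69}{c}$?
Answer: $- \frac{7469}{2967} \approx -2.5174$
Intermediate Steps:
$k{\left(t,n \right)} = -3 + \frac{7}{t}$
$w = - \frac{23}{129}$ ($w = - \frac{69}{387} = \left(-69\right) \frac{1}{387} = - \frac{23}{129} \approx -0.17829$)
$k{\left(23,-11 \right)} - w = \left(-3 + \frac{7}{23}\right) - - \frac{23}{129} = \left(-3 + 7 \cdot \frac{1}{23}\right) + \frac{23}{129} = \left(-3 + \frac{7}{23}\right) + \frac{23}{129} = - \frac{62}{23} + \frac{23}{129} = - \frac{7469}{2967}$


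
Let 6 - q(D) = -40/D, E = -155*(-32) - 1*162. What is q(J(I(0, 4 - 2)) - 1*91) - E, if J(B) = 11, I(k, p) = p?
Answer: -9585/2 ≈ -4792.5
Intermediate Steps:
E = 4798 (E = 4960 - 162 = 4798)
q(D) = 6 + 40/D (q(D) = 6 - (-40)/D = 6 + 40/D)
q(J(I(0, 4 - 2)) - 1*91) - E = (6 + 40/(11 - 1*91)) - 1*4798 = (6 + 40/(11 - 91)) - 4798 = (6 + 40/(-80)) - 4798 = (6 + 40*(-1/80)) - 4798 = (6 - 1/2) - 4798 = 11/2 - 4798 = -9585/2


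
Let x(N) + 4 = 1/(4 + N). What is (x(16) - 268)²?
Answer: 29582721/400 ≈ 73957.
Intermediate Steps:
x(N) = -4 + 1/(4 + N)
(x(16) - 268)² = ((-15 - 4*16)/(4 + 16) - 268)² = ((-15 - 64)/20 - 268)² = ((1/20)*(-79) - 268)² = (-79/20 - 268)² = (-5439/20)² = 29582721/400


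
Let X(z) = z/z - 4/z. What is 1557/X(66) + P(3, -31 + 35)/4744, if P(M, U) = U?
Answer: 60937897/36766 ≈ 1657.5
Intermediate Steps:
X(z) = 1 - 4/z
1557/X(66) + P(3, -31 + 35)/4744 = 1557/(((-4 + 66)/66)) + (-31 + 35)/4744 = 1557/(((1/66)*62)) + 4*(1/4744) = 1557/(31/33) + 1/1186 = 1557*(33/31) + 1/1186 = 51381/31 + 1/1186 = 60937897/36766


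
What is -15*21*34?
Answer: -10710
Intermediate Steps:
-15*21*34 = -315*34 = -10710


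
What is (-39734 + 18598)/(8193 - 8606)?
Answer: 21136/413 ≈ 51.177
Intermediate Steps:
(-39734 + 18598)/(8193 - 8606) = -21136/(-413) = -21136*(-1/413) = 21136/413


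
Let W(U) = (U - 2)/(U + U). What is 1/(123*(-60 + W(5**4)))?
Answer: -1250/9148371 ≈ -0.00013664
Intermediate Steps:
W(U) = (-2 + U)/(2*U) (W(U) = (-2 + U)/((2*U)) = (-2 + U)*(1/(2*U)) = (-2 + U)/(2*U))
1/(123*(-60 + W(5**4))) = 1/(123*(-60 + (-2 + 5**4)/(2*(5**4)))) = 1/(123*(-60 + (1/2)*(-2 + 625)/625)) = 1/(123*(-60 + (1/2)*(1/625)*623)) = 1/(123*(-60 + 623/1250)) = 1/(123*(-74377/1250)) = 1/(-9148371/1250) = -1250/9148371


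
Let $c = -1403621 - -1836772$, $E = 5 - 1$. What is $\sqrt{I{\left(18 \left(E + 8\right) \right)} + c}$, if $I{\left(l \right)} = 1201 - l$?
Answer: $2 \sqrt{108534} \approx 658.89$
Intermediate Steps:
$E = 4$
$c = 433151$ ($c = -1403621 + 1836772 = 433151$)
$\sqrt{I{\left(18 \left(E + 8\right) \right)} + c} = \sqrt{\left(1201 - 18 \left(4 + 8\right)\right) + 433151} = \sqrt{\left(1201 - 18 \cdot 12\right) + 433151} = \sqrt{\left(1201 - 216\right) + 433151} = \sqrt{985 + 433151} = \sqrt{434136} = 2 \sqrt{108534}$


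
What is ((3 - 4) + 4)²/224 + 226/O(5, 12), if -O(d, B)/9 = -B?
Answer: 12899/6048 ≈ 2.1328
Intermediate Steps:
O(d, B) = 9*B (O(d, B) = -(-9)*B = 9*B)
((3 - 4) + 4)²/224 + 226/O(5, 12) = ((3 - 4) + 4)²/224 + 226/((9*12)) = (-1 + 4)²*(1/224) + 226/108 = 3²*(1/224) + 226*(1/108) = 9*(1/224) + 113/54 = 9/224 + 113/54 = 12899/6048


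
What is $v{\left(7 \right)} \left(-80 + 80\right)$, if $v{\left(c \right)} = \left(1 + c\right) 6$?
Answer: $0$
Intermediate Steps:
$v{\left(c \right)} = 6 + 6 c$
$v{\left(7 \right)} \left(-80 + 80\right) = \left(6 + 6 \cdot 7\right) \left(-80 + 80\right) = \left(6 + 42\right) 0 = 48 \cdot 0 = 0$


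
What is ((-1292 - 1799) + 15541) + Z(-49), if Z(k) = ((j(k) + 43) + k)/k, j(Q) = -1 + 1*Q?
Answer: 87158/7 ≈ 12451.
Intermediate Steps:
j(Q) = -1 + Q
Z(k) = (42 + 2*k)/k (Z(k) = (((-1 + k) + 43) + k)/k = ((42 + k) + k)/k = (42 + 2*k)/k)
((-1292 - 1799) + 15541) + Z(-49) = ((-1292 - 1799) + 15541) + (2 + 42/(-49)) = (-3091 + 15541) + (2 + 42*(-1/49)) = 12450 + (2 - 6/7) = 12450 + 8/7 = 87158/7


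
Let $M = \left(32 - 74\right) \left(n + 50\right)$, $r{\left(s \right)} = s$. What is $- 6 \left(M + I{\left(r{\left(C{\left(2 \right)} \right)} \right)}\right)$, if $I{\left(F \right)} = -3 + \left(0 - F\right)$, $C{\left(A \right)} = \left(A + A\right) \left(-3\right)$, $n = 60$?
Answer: $27666$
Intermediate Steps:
$C{\left(A \right)} = - 6 A$ ($C{\left(A \right)} = 2 A \left(-3\right) = - 6 A$)
$I{\left(F \right)} = -3 - F$
$M = -4620$ ($M = \left(32 - 74\right) \left(60 + 50\right) = \left(-42\right) 110 = -4620$)
$- 6 \left(M + I{\left(r{\left(C{\left(2 \right)} \right)} \right)}\right) = - 6 \left(-4620 - \left(3 - 12\right)\right) = - 6 \left(-4620 - -9\right) = - 6 \left(-4620 + \left(-3 + 12\right)\right) = - 6 \left(-4620 + 9\right) = \left(-6\right) \left(-4611\right) = 27666$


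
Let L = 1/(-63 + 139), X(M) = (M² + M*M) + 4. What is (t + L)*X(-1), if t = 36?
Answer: 8211/38 ≈ 216.08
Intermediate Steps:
X(M) = 4 + 2*M² (X(M) = (M² + M²) + 4 = 2*M² + 4 = 4 + 2*M²)
L = 1/76 ≈ 0.013158
(t + L)*X(-1) = (36 + 1/76)*(4 + 2*(-1)²) = 2737*(4 + 2*1)/76 = 2737*(4 + 2)/76 = (2737/76)*6 = 8211/38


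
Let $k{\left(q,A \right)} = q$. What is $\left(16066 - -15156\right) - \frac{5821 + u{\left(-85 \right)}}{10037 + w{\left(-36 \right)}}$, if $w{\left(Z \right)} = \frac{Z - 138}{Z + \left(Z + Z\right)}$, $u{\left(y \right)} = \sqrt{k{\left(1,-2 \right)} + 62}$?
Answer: $\frac{5641554512}{180695} - \frac{54 \sqrt{7}}{180695} \approx 31221.0$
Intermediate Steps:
$u{\left(y \right)} = 3 \sqrt{7}$ ($u{\left(y \right)} = \sqrt{1 + 62} = \sqrt{63} = 3 \sqrt{7}$)
$w{\left(Z \right)} = \frac{-138 + Z}{3 Z}$ ($w{\left(Z \right)} = \frac{-138 + Z}{Z + 2 Z} = \frac{-138 + Z}{3 Z}$)
$\left(16066 - -15156\right) - \frac{5821 + u{\left(-85 \right)}}{10037 + w{\left(-36 \right)}} = \left(16066 - -15156\right) - \frac{5821 + 3 \sqrt{7}}{10037 + \frac{-138 - 36}{3 \left(-36\right)}} = \left(16066 + 15156\right) - \frac{5821 + 3 \sqrt{7}}{10037 + \frac{1}{3} \left(- \frac{1}{36}\right) \left(-174\right)} = 31222 - \frac{5821 + 3 \sqrt{7}}{10037 + \frac{29}{18}} = 31222 - \frac{5821 + 3 \sqrt{7}}{\frac{180695}{18}} = 31222 - \left(5821 + 3 \sqrt{7}\right) \frac{18}{180695} = 31222 - \left(\frac{104778}{180695} + \frac{54 \sqrt{7}}{180695}\right) = \frac{5641554512}{180695} - \frac{54 \sqrt{7}}{180695}$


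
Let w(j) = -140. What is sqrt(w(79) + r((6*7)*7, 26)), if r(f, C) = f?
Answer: sqrt(154) ≈ 12.410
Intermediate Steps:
sqrt(w(79) + r((6*7)*7, 26)) = sqrt(-140 + (6*7)*7) = sqrt(-140 + 42*7) = sqrt(-140 + 294) = sqrt(154)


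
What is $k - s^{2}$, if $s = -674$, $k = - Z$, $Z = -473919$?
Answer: $19643$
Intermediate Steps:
$k = 473919$ ($k = \left(-1\right) \left(-473919\right) = 473919$)
$k - s^{2} = 473919 - \left(-674\right)^{2} = 473919 - 454276 = 19643$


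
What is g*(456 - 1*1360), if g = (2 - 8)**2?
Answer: -32544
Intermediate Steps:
g = 36 (g = (-6)**2 = 36)
g*(456 - 1*1360) = 36*(456 - 1*1360) = 36*(456 - 1360) = 36*(-904) = -32544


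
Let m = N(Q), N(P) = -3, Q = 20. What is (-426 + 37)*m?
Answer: 1167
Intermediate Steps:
m = -3
(-426 + 37)*m = (-426 + 37)*(-3) = -389*(-3) = 1167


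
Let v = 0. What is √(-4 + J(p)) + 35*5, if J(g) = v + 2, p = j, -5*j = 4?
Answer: 175 + I*√2 ≈ 175.0 + 1.4142*I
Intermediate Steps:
j = -⅘ (j = -⅕*4 = -⅘ ≈ -0.80000)
p = -⅘ ≈ -0.80000
J(g) = 2 (J(g) = 0 + 2 = 2)
√(-4 + J(p)) + 35*5 = √(-4 + 2) + 35*5 = √(-2) + 175 = I*√2 + 175 = 175 + I*√2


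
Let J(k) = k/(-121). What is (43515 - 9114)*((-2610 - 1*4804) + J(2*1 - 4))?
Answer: -30860861892/121 ≈ -2.5505e+8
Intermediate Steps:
J(k) = -k/121 (J(k) = k*(-1/121) = -k/121)
(43515 - 9114)*((-2610 - 1*4804) + J(2*1 - 4)) = (43515 - 9114)*((-2610 - 1*4804) - (2*1 - 4)/121) = 34401*((-2610 - 4804) - (2 - 4)/121) = 34401*(-7414 - 1/121*(-2)) = 34401*(-7414 + 2/121) = 34401*(-897092/121) = -30860861892/121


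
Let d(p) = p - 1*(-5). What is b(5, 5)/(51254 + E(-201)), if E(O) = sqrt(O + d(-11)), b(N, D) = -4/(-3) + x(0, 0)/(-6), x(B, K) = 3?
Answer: 128135/7880918169 - 5*I*sqrt(23)/5253945446 ≈ 1.6259e-5 - 4.564e-9*I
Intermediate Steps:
d(p) = 5 + p (d(p) = p + 5 = 5 + p)
b(N, D) = 5/6 (b(N, D) = -4/(-3) + 3/(-6) = -4*(-1/3) + 3*(-1/6) = 4/3 - 1/2 = 5/6)
E(O) = sqrt(-6 + O) (E(O) = sqrt(O + (5 - 11)) = sqrt(O - 6) = sqrt(-6 + O))
b(5, 5)/(51254 + E(-201)) = 5/(6*(51254 + sqrt(-6 - 201))) = 5/(6*(51254 + sqrt(-207))) = 5/(6*(51254 + 3*I*sqrt(23)))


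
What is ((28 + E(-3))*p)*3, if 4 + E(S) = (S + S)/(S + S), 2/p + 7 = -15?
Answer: -75/11 ≈ -6.8182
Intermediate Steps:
p = -1/11 (p = 2/(-7 - 15) = 2/(-22) = 2*(-1/22) = -1/11 ≈ -0.090909)
E(S) = -3 (E(S) = -4 + (S + S)/(S + S) = -4 + (2*S)/((2*S)) = -4 + (2*S)*(1/(2*S)) = -4 + 1 = -3)
((28 + E(-3))*p)*3 = ((28 - 3)*(-1/11))*3 = (25*(-1/11))*3 = -25/11*3 = -75/11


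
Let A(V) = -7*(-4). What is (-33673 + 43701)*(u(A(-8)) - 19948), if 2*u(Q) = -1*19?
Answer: -200133810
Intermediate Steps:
A(V) = 28
u(Q) = -19/2 (u(Q) = (-1*19)/2 = (½)*(-19) = -19/2)
(-33673 + 43701)*(u(A(-8)) - 19948) = (-33673 + 43701)*(-19/2 - 19948) = 10028*(-39915/2) = -200133810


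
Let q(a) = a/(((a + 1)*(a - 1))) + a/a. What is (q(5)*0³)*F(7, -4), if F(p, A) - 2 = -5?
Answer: 0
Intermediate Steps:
F(p, A) = -3 (F(p, A) = 2 - 5 = -3)
q(a) = 1 + a/((1 + a)*(-1 + a)) (q(a) = a/(((1 + a)*(-1 + a))) + 1 = a*(1/((1 + a)*(-1 + a))) + 1 = a/((1 + a)*(-1 + a)) + 1 = 1 + a/((1 + a)*(-1 + a)))
(q(5)*0³)*F(7, -4) = (((-1 + 5 + 5²)/(-1 + 5²))*0³)*(-3) = (((-1 + 5 + 25)/(-1 + 25))*0)*(-3) = ((29/24)*0)*(-3) = 0*(-3) = 0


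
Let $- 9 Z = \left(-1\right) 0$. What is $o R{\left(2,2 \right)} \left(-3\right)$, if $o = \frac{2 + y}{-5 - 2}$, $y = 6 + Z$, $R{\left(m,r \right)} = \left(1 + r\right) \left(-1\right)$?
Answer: $- \frac{72}{7} \approx -10.286$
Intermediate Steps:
$Z = 0$ ($Z = - \frac{\left(-1\right) 0}{9} = \left(- \frac{1}{9}\right) 0 = 0$)
$R{\left(m,r \right)} = -1 - r$
$y = 6$ ($y = 6 + 0 = 6$)
$o = - \frac{8}{7}$ ($o = \frac{2 + 6}{-5 - 2} = \frac{8}{-7} = 8 \left(- \frac{1}{7}\right) = - \frac{8}{7} \approx -1.1429$)
$o R{\left(2,2 \right)} \left(-3\right) = - \frac{8 \left(-1 - 2\right)}{7} \left(-3\right) = \left(- \frac{8}{7}\right) \left(-3\right) \left(-3\right) = \frac{24}{7} \left(-3\right) = - \frac{72}{7}$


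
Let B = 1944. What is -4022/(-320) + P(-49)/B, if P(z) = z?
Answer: 487693/38880 ≈ 12.544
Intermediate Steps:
-4022/(-320) + P(-49)/B = -4022/(-320) - 49/1944 = -4022*(-1/320) - 49*1/1944 = 2011/160 - 49/1944 = 487693/38880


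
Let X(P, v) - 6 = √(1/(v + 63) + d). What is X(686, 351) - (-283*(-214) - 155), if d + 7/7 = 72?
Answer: -60401 + √1352170/138 ≈ -60393.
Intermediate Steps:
d = 71 (d = -1 + 72 = 71)
X(P, v) = 6 + √(71 + 1/(63 + v)) (X(P, v) = 6 + √(1/(v + 63) + 71) = 6 + √(1/(63 + v) + 71) = 6 + √(71 + 1/(63 + v)))
X(686, 351) - (-283*(-214) - 155) = (6 + √((4474 + 71*351)/(63 + 351))) - (-283*(-214) - 155) = (6 + √((4474 + 24921)/414)) - (60562 - 155) = (6 + √((1/414)*29395)) - 1*60407 = (6 + √(29395/414)) - 60407 = (6 + √1352170/138) - 60407 = -60401 + √1352170/138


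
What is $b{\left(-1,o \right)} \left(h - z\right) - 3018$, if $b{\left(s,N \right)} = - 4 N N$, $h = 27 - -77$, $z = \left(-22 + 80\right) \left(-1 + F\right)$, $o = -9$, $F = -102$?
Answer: $-1972290$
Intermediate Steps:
$z = -5974$ ($z = \left(-22 + 80\right) \left(-1 - 102\right) = 58 \left(-103\right) = -5974$)
$h = 104$ ($h = 27 + 77 = 104$)
$b{\left(s,N \right)} = - 4 N^{2}$
$b{\left(-1,o \right)} \left(h - z\right) - 3018 = - 4 \left(-9\right)^{2} \left(104 - -5974\right) - 3018 = \left(-4\right) 81 \left(104 + 5974\right) - 3018 = \left(-324\right) 6078 - 3018 = -1969272 - 3018 = -1972290$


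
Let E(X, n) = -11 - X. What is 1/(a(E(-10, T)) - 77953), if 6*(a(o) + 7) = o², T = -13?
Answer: -6/467759 ≈ -1.2827e-5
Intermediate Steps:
a(o) = -7 + o²/6
1/(a(E(-10, T)) - 77953) = 1/((-7 + (-11 - 1*(-10))²/6) - 77953) = 1/((-7 + (-11 + 10)²/6) - 77953) = 1/((-7 + (⅙)*(-1)²) - 77953) = 1/((-7 + (⅙)*1) - 77953) = 1/((-7 + ⅙) - 77953) = 1/(-41/6 - 77953) = 1/(-467759/6) = -6/467759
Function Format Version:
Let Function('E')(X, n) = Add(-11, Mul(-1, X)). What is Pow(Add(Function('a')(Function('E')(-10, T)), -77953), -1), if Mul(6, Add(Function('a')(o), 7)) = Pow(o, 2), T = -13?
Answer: Rational(-6, 467759) ≈ -1.2827e-5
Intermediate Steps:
Function('a')(o) = Add(-7, Mul(Rational(1, 6), Pow(o, 2)))
Pow(Add(Function('a')(Function('E')(-10, T)), -77953), -1) = Pow(Add(Add(-7, Mul(Rational(1, 6), Pow(Add(-11, Mul(-1, -10)), 2))), -77953), -1) = Pow(Add(Add(-7, Mul(Rational(1, 6), Pow(Add(-11, 10), 2))), -77953), -1) = Pow(Add(Add(-7, Mul(Rational(1, 6), Pow(-1, 2))), -77953), -1) = Pow(Add(Add(-7, Mul(Rational(1, 6), 1)), -77953), -1) = Pow(Add(Add(-7, Rational(1, 6)), -77953), -1) = Pow(Add(Rational(-41, 6), -77953), -1) = Pow(Rational(-467759, 6), -1) = Rational(-6, 467759)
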